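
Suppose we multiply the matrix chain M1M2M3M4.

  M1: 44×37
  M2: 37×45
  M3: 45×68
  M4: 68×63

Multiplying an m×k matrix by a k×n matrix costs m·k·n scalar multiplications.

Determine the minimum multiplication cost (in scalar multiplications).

374292

Adjacent pairs: M1M2 = 44·37·45 = 73260; M2M3 = 37·45·68 = 113220; M3M4 = 45·68·63 = 192780.
Length 3: M1..M3: k=1: 0+113220+44·37·68=223924; k=2: 73260+0+44·45·68=207900 → min 207900 | M2..M4: k=2: 0+192780+37·45·63=297675; k=3: 113220+0+37·68·63=271728 → min 271728.
Length 4: M1..M4: k=1: 0+271728+44·37·63=374292; k=2: 73260+192780+44·45·63=390780; k=3: 207900+0+44·68·63=396396 → min 374292.
Optimal order: (M1((M2M3)M4)) with cost 374292.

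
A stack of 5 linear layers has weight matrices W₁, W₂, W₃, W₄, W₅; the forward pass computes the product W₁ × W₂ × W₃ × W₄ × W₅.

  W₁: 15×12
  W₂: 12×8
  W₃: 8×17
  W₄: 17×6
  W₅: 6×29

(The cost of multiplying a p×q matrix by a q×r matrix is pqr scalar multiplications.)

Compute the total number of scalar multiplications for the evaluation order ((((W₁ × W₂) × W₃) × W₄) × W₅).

(W₁ × W₂): 15×12 by 12×8 → 15×8, cost 15·12·8 = 1440
((W₁ × W₂) × W₃): 15×8 by 8×17 → 15×17, cost 15·8·17 = 2040; cumulative 3480
(((W₁ × W₂) × W₃) × W₄): 15×17 by 17×6 → 15×6, cost 15·17·6 = 1530; cumulative 5010
((((W₁ × W₂) × W₃) × W₄) × W₅): 15×6 by 6×29 → 15×29, cost 15·6·29 = 2610; cumulative 7620
Total: 7620 scalar multiplications.

7620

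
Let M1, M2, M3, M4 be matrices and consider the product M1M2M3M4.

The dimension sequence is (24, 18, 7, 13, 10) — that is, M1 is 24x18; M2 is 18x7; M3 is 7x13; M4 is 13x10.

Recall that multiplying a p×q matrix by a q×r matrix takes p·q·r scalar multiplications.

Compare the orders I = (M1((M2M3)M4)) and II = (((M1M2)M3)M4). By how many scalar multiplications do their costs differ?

Order I = (M1((M2M3)M4)): (M2M3): 18×7 by 7×13 → 18×13, cost 18·7·13 = 1638; ((M2M3)M4): 18×13 by 13×10 → 18×10, cost 18·13·10 = 2340; cumulative 3978; (M1((M2M3)M4)): 24×18 by 18×10 → 24×10, cost 24·18·10 = 4320; cumulative 8298. Total 8298.
Order II = (((M1M2)M3)M4): (M1M2): 24×18 by 18×7 → 24×7, cost 24·18·7 = 3024; ((M1M2)M3): 24×7 by 7×13 → 24×13, cost 24·7·13 = 2184; cumulative 5208; (((M1M2)M3)M4): 24×13 by 13×10 → 24×10, cost 24·13·10 = 3120; cumulative 8328. Total 8328.
Difference: |8298 − 8328| = 30.

30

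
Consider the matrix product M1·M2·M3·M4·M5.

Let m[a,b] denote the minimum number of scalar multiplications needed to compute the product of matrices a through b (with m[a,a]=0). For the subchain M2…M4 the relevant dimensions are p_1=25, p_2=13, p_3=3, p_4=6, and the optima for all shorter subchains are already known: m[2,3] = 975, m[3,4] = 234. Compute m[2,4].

1425

m[2,4] = min over k∈[2,3] of m[2,k]+m[k+1,4]+p_{1}·p_k·p_{4}.
k=2: 0 + 234 + 25·13·6 = 2184; k=3: 975 + 0 + 25·3·6 = 1425.
Minimum: 1425 at k=3.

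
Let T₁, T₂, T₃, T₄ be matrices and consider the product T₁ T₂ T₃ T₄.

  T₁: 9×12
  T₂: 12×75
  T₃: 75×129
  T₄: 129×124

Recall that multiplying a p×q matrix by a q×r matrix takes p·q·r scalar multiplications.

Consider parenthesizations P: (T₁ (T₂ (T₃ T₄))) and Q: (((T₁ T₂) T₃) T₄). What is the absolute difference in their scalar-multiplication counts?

1085553

Order P = (T₁ (T₂ (T₃ T₄))): (T₃ T₄): 75×129 by 129×124 → 75×124, cost 75·129·124 = 1199700; (T₂ (T₃ T₄)): 12×75 by 75×124 → 12×124, cost 12·75·124 = 111600; cumulative 1311300; (T₁ (T₂ (T₃ T₄))): 9×12 by 12×124 → 9×124, cost 9·12·124 = 13392; cumulative 1324692. Total 1324692.
Order Q = (((T₁ T₂) T₃) T₄): (T₁ T₂): 9×12 by 12×75 → 9×75, cost 9·12·75 = 8100; ((T₁ T₂) T₃): 9×75 by 75×129 → 9×129, cost 9·75·129 = 87075; cumulative 95175; (((T₁ T₂) T₃) T₄): 9×129 by 129×124 → 9×124, cost 9·129·124 = 143964; cumulative 239139. Total 239139.
Difference: |1324692 − 239139| = 1085553.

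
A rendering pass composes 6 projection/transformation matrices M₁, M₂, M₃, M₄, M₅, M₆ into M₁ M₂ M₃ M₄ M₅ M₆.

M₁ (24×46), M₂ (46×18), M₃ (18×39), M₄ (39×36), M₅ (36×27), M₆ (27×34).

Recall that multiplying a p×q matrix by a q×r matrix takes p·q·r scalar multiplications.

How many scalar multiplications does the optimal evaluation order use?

Adjacent pairs: M₁M₂ = 24·46·18 = 19872; M₂M₃ = 46·18·39 = 32292; M₃M₄ = 18·39·36 = 25272; M₄M₅ = 39·36·27 = 37908; M₅M₆ = 36·27·34 = 33048.
Length 3: M₁..M₃: k=1: 0+32292+24·46·39=75348; k=2: 19872+0+24·18·39=36720 → min 36720 | M₂..M₄: k=2: 0+25272+46·18·36=55080; k=3: 32292+0+46·39·36=96876 → min 55080 | M₃..M₅: k=3: 0+37908+18·39·27=56862; k=4: 25272+0+18·36·27=42768 → min 42768 | M₄..M₆: k=4: 0+33048+39·36·34=80784; k=5: 37908+0+39·27·34=73710 → min 73710.
Length 4: M₁..M₄: k=1: 0+55080+24·46·36=94824; k=2: 19872+25272+24·18·36=60696; k=3: 36720+0+24·39·36=70416 → min 60696 | M₂..M₅: k=2: 0+42768+46·18·27=65124; k=3: 32292+37908+46·39·27=118638; k=4: 55080+0+46·36·27=99792 → min 65124 | M₃..M₆: k=3: 0+73710+18·39·34=97578; k=4: 25272+33048+18·36·34=80352; k=5: 42768+0+18·27·34=59292 → min 59292.
Length 5: M₁..M₅: k=1: 0+65124+24·46·27=94932; k=2: 19872+42768+24·18·27=74304; k=3: 36720+37908+24·39·27=99900; k=4: 60696+0+24·36·27=84024 → min 74304 | M₂..M₆: k=2: 0+59292+46·18·34=87444; k=3: 32292+73710+46·39·34=166998; k=4: 55080+33048+46·36·34=144432; k=5: 65124+0+46·27·34=107352 → min 87444.
Length 6: M₁..M₆: k=1: 0+87444+24·46·34=124980; k=2: 19872+59292+24·18·34=93852; k=3: 36720+73710+24·39·34=142254; k=4: 60696+33048+24·36·34=123120; k=5: 74304+0+24·27·34=96336 → min 93852.
Optimal order: ((M₁ M₂) (((M₃ M₄) M₅) M₆)) with cost 93852.

93852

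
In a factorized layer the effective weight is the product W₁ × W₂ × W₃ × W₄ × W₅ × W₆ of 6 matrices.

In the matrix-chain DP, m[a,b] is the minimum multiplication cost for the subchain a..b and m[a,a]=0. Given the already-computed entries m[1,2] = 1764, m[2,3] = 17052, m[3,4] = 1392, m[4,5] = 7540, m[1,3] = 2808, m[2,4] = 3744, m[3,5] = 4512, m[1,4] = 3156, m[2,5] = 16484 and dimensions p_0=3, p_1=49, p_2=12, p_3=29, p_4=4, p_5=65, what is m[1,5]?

3936

m[1,5] = min over k∈[1,4] of m[1,k]+m[k+1,5]+p_{0}·p_k·p_{5}.
k=1: 0 + 16484 + 3·49·65 = 26039; k=2: 1764 + 4512 + 3·12·65 = 8616; k=3: 2808 + 7540 + 3·29·65 = 16003; k=4: 3156 + 0 + 3·4·65 = 3936.
Minimum: 3936 at k=4.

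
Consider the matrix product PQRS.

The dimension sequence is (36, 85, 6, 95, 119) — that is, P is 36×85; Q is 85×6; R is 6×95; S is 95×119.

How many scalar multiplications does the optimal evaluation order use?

111894

Adjacent pairs: PQ = 36·85·6 = 18360; QR = 85·6·95 = 48450; RS = 6·95·119 = 67830.
Length 3: P..R: k=1: 0+48450+36·85·95=339150; k=2: 18360+0+36·6·95=38880 → min 38880 | Q..S: k=2: 0+67830+85·6·119=128520; k=3: 48450+0+85·95·119=1009375 → min 128520.
Length 4: P..S: k=1: 0+128520+36·85·119=492660; k=2: 18360+67830+36·6·119=111894; k=3: 38880+0+36·95·119=445860 → min 111894.
Optimal order: ((PQ)(RS)) with cost 111894.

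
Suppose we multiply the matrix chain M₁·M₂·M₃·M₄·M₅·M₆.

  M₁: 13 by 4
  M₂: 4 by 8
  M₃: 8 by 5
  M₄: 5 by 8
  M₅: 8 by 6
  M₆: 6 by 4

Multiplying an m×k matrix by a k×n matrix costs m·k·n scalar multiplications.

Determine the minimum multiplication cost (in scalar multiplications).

Adjacent pairs: M₁M₂ = 13·4·8 = 416; M₂M₃ = 4·8·5 = 160; M₃M₄ = 8·5·8 = 320; M₄M₅ = 5·8·6 = 240; M₅M₆ = 8·6·4 = 192.
Length 3: M₁..M₃: k=1: 0+160+13·4·5=420; k=2: 416+0+13·8·5=936 → min 420 | M₂..M₄: k=2: 0+320+4·8·8=576; k=3: 160+0+4·5·8=320 → min 320 | M₃..M₅: k=3: 0+240+8·5·6=480; k=4: 320+0+8·8·6=704 → min 480 | M₄..M₆: k=4: 0+192+5·8·4=352; k=5: 240+0+5·6·4=360 → min 352.
Length 4: M₁..M₄: k=1: 0+320+13·4·8=736; k=2: 416+320+13·8·8=1568; k=3: 420+0+13·5·8=940 → min 736 | M₂..M₅: k=2: 0+480+4·8·6=672; k=3: 160+240+4·5·6=520; k=4: 320+0+4·8·6=512 → min 512 | M₃..M₆: k=3: 0+352+8·5·4=512; k=4: 320+192+8·8·4=768; k=5: 480+0+8·6·4=672 → min 512.
Length 5: M₁..M₅: k=1: 0+512+13·4·6=824; k=2: 416+480+13·8·6=1520; k=3: 420+240+13·5·6=1050; k=4: 736+0+13·8·6=1360 → min 824 | M₂..M₆: k=2: 0+512+4·8·4=640; k=3: 160+352+4·5·4=592; k=4: 320+192+4·8·4=640; k=5: 512+0+4·6·4=608 → min 592.
Length 6: M₁..M₆: k=1: 0+592+13·4·4=800; k=2: 416+512+13·8·4=1344; k=3: 420+352+13·5·4=1032; k=4: 736+192+13·8·4=1344; k=5: 824+0+13·6·4=1136 → min 800.
Optimal order: (M₁·((M₂·M₃)·(M₄·(M₅·M₆)))) with cost 800.

800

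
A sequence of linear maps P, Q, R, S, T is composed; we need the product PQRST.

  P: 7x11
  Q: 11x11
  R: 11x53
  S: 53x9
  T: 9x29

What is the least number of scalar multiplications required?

Adjacent pairs: PQ = 7·11·11 = 847; QR = 11·11·53 = 6413; RS = 11·53·9 = 5247; ST = 53·9·29 = 13833.
Length 3: P..R: k=1: 0+6413+7·11·53=10494; k=2: 847+0+7·11·53=4928 → min 4928 | Q..S: k=2: 0+5247+11·11·9=6336; k=3: 6413+0+11·53·9=11660 → min 6336 | R..T: k=3: 0+13833+11·53·29=30740; k=4: 5247+0+11·9·29=8118 → min 8118.
Length 4: P..S: k=1: 0+6336+7·11·9=7029; k=2: 847+5247+7·11·9=6787; k=3: 4928+0+7·53·9=8267 → min 6787 | Q..T: k=2: 0+8118+11·11·29=11627; k=3: 6413+13833+11·53·29=37153; k=4: 6336+0+11·9·29=9207 → min 9207.
Length 5: P..T: k=1: 0+9207+7·11·29=11440; k=2: 847+8118+7·11·29=11198; k=3: 4928+13833+7·53·29=29520; k=4: 6787+0+7·9·29=8614 → min 8614.
Optimal order: (((PQ)(RS))T) with cost 8614.

8614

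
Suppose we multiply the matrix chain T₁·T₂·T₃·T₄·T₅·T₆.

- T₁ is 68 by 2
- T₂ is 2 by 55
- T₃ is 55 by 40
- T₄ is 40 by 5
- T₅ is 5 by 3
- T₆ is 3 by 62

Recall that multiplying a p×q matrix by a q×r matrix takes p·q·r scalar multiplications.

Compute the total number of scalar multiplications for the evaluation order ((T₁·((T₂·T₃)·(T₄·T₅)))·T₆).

18296

(T₂·T₃): 2×55 by 55×40 → 2×40, cost 2·55·40 = 4400
(T₄·T₅): 40×5 by 5×3 → 40×3, cost 40·5·3 = 600
((T₂·T₃)·(T₄·T₅)): 2×40 by 40×3 → 2×3, cost 2·40·3 = 240; cumulative 5240
(T₁·((T₂·T₃)·(T₄·T₅))): 68×2 by 2×3 → 68×3, cost 68·2·3 = 408; cumulative 5648
((T₁·((T₂·T₃)·(T₄·T₅)))·T₆): 68×3 by 3×62 → 68×62, cost 68·3·62 = 12648; cumulative 18296
Total: 18296 scalar multiplications.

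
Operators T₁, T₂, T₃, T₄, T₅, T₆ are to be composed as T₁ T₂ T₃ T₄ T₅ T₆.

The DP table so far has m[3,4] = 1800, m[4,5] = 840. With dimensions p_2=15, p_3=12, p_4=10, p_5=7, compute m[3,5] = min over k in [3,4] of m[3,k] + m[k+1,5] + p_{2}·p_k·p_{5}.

2100

m[3,5] = min over k∈[3,4] of m[3,k]+m[k+1,5]+p_{2}·p_k·p_{5}.
k=3: 0 + 840 + 15·12·7 = 2100; k=4: 1800 + 0 + 15·10·7 = 2850.
Minimum: 2100 at k=3.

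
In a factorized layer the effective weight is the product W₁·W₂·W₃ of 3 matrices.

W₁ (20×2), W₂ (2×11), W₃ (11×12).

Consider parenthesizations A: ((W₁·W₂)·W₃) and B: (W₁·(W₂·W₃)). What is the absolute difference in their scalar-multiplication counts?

2336

Order A = ((W₁·W₂)·W₃): (W₁·W₂): 20×2 by 2×11 → 20×11, cost 20·2·11 = 440; ((W₁·W₂)·W₃): 20×11 by 11×12 → 20×12, cost 20·11·12 = 2640; cumulative 3080. Total 3080.
Order B = (W₁·(W₂·W₃)): (W₂·W₃): 2×11 by 11×12 → 2×12, cost 2·11·12 = 264; (W₁·(W₂·W₃)): 20×2 by 2×12 → 20×12, cost 20·2·12 = 480; cumulative 744. Total 744.
Difference: |3080 − 744| = 2336.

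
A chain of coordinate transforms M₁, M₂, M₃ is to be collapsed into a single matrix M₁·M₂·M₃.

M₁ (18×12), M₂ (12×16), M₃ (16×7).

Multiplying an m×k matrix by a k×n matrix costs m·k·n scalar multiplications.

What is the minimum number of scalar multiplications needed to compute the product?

2856

Order (M₁·(M₂·M₃)): (M₂·M₃): 12×16 by 16×7 → 12×7, cost 12·16·7 = 1344; (M₁·(M₂·M₃)): 18×12 by 12×7 → 18×7, cost 18·12·7 = 1512; cumulative 2856. Total 2856.
Order ((M₁·M₂)·M₃): (M₁·M₂): 18×12 by 12×16 → 18×16, cost 18·12·16 = 3456; ((M₁·M₂)·M₃): 18×16 by 16×7 → 18×7, cost 18·16·7 = 2016; cumulative 5472. Total 5472.
Minimum: 2856.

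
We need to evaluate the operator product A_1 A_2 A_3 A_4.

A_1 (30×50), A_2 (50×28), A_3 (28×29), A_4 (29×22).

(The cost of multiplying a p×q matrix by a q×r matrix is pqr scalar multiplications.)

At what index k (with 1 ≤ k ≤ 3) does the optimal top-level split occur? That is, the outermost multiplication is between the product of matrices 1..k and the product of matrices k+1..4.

Adjacent pairs: A_1A_2 = 30·50·28 = 42000; A_2A_3 = 50·28·29 = 40600; A_3A_4 = 28·29·22 = 17864.
Length 3: A_1..A_3: k=1: 0+40600+30·50·29=84100; k=2: 42000+0+30·28·29=66360 → min 66360 | A_2..A_4: k=2: 0+17864+50·28·22=48664; k=3: 40600+0+50·29·22=72500 → min 48664.
Top-level splits: k=1: (A_1..A_1)·(A_2..A_4) → 0+48664+30·50·22 = 81664; k=2: (A_1..A_2)·(A_3..A_4) → 42000+17864+30·28·22 = 78344; k=3: (A_1..A_3)·(A_4..A_4) → 66360+0+30·29·22 = 85500.
Best split is after A_2, i.e. k = 2.

2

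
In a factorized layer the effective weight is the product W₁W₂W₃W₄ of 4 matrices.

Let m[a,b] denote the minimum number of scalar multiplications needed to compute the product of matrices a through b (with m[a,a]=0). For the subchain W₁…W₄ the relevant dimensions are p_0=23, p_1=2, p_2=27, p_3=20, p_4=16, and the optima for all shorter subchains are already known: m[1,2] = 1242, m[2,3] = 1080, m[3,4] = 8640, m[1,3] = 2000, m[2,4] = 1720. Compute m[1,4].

2456

m[1,4] = min over k∈[1,3] of m[1,k]+m[k+1,4]+p_{0}·p_k·p_{4}.
k=1: 0 + 1720 + 23·2·16 = 2456; k=2: 1242 + 8640 + 23·27·16 = 19818; k=3: 2000 + 0 + 23·20·16 = 9360.
Minimum: 2456 at k=1.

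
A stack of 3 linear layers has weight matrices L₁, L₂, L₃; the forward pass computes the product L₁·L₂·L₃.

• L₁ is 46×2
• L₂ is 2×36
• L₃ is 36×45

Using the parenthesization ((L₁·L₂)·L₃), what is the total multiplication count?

(L₁·L₂): 46×2 by 2×36 → 46×36, cost 46·2·36 = 3312
((L₁·L₂)·L₃): 46×36 by 36×45 → 46×45, cost 46·36·45 = 74520; cumulative 77832
Total: 77832 scalar multiplications.

77832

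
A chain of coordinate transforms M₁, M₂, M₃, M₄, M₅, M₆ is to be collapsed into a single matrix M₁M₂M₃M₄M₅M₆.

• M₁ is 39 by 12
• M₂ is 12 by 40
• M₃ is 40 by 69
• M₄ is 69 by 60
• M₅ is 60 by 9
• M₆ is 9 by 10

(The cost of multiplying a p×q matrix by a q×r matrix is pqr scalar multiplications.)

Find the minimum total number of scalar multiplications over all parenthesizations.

72180

Adjacent pairs: M₁M₂ = 39·12·40 = 18720; M₂M₃ = 12·40·69 = 33120; M₃M₄ = 40·69·60 = 165600; M₄M₅ = 69·60·9 = 37260; M₅M₆ = 60·9·10 = 5400.
Length 3: M₁..M₃: k=1: 0+33120+39·12·69=65412; k=2: 18720+0+39·40·69=126360 → min 65412 | M₂..M₄: k=2: 0+165600+12·40·60=194400; k=3: 33120+0+12·69·60=82800 → min 82800 | M₃..M₅: k=3: 0+37260+40·69·9=62100; k=4: 165600+0+40·60·9=187200 → min 62100 | M₄..M₆: k=4: 0+5400+69·60·10=46800; k=5: 37260+0+69·9·10=43470 → min 43470.
Length 4: M₁..M₄: k=1: 0+82800+39·12·60=110880; k=2: 18720+165600+39·40·60=277920; k=3: 65412+0+39·69·60=226872 → min 110880 | M₂..M₅: k=2: 0+62100+12·40·9=66420; k=3: 33120+37260+12·69·9=77832; k=4: 82800+0+12·60·9=89280 → min 66420 | M₃..M₆: k=3: 0+43470+40·69·10=71070; k=4: 165600+5400+40·60·10=195000; k=5: 62100+0+40·9·10=65700 → min 65700.
Length 5: M₁..M₅: k=1: 0+66420+39·12·9=70632; k=2: 18720+62100+39·40·9=94860; k=3: 65412+37260+39·69·9=126891; k=4: 110880+0+39·60·9=131940 → min 70632 | M₂..M₆: k=2: 0+65700+12·40·10=70500; k=3: 33120+43470+12·69·10=84870; k=4: 82800+5400+12·60·10=95400; k=5: 66420+0+12·9·10=67500 → min 67500.
Length 6: M₁..M₆: k=1: 0+67500+39·12·10=72180; k=2: 18720+65700+39·40·10=100020; k=3: 65412+43470+39·69·10=135792; k=4: 110880+5400+39·60·10=139680; k=5: 70632+0+39·9·10=74142 → min 72180.
Optimal order: (M₁((M₂(M₃(M₄M₅)))M₆)) with cost 72180.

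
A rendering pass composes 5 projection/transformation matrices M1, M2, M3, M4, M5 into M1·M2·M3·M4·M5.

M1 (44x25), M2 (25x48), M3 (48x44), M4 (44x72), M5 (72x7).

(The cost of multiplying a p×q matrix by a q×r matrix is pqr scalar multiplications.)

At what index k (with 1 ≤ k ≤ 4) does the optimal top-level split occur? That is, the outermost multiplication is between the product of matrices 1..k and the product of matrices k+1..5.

1

Adjacent pairs: M1M2 = 44·25·48 = 52800; M2M3 = 25·48·44 = 52800; M3M4 = 48·44·72 = 152064; M4M5 = 44·72·7 = 22176.
Length 3: M1..M3: k=1: 0+52800+44·25·44=101200; k=2: 52800+0+44·48·44=145728 → min 101200 | M2..M4: k=2: 0+152064+25·48·72=238464; k=3: 52800+0+25·44·72=132000 → min 132000 | M3..M5: k=3: 0+22176+48·44·7=36960; k=4: 152064+0+48·72·7=176256 → min 36960.
Length 4: M1..M4: k=1: 0+132000+44·25·72=211200; k=2: 52800+152064+44·48·72=356928; k=3: 101200+0+44·44·72=240592 → min 211200 | M2..M5: k=2: 0+36960+25·48·7=45360; k=3: 52800+22176+25·44·7=82676; k=4: 132000+0+25·72·7=144600 → min 45360.
Top-level splits: k=1: (M1..M1)·(M2..M5) → 0+45360+44·25·7 = 53060; k=2: (M1..M2)·(M3..M5) → 52800+36960+44·48·7 = 104544; k=3: (M1..M3)·(M4..M5) → 101200+22176+44·44·7 = 136928; k=4: (M1..M4)·(M5..M5) → 211200+0+44·72·7 = 233376.
Best split is after M1, i.e. k = 1.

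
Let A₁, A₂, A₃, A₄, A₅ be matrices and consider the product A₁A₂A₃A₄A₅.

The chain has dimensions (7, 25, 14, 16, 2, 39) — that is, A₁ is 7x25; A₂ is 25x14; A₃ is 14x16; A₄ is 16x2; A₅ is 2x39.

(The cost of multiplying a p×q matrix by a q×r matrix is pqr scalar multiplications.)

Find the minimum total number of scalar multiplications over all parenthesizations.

2044

Adjacent pairs: A₁A₂ = 7·25·14 = 2450; A₂A₃ = 25·14·16 = 5600; A₃A₄ = 14·16·2 = 448; A₄A₅ = 16·2·39 = 1248.
Length 3: A₁..A₃: k=1: 0+5600+7·25·16=8400; k=2: 2450+0+7·14·16=4018 → min 4018 | A₂..A₄: k=2: 0+448+25·14·2=1148; k=3: 5600+0+25·16·2=6400 → min 1148 | A₃..A₅: k=3: 0+1248+14·16·39=9984; k=4: 448+0+14·2·39=1540 → min 1540.
Length 4: A₁..A₄: k=1: 0+1148+7·25·2=1498; k=2: 2450+448+7·14·2=3094; k=3: 4018+0+7·16·2=4242 → min 1498 | A₂..A₅: k=2: 0+1540+25·14·39=15190; k=3: 5600+1248+25·16·39=22448; k=4: 1148+0+25·2·39=3098 → min 3098.
Length 5: A₁..A₅: k=1: 0+3098+7·25·39=9923; k=2: 2450+1540+7·14·39=7812; k=3: 4018+1248+7·16·39=9634; k=4: 1498+0+7·2·39=2044 → min 2044.
Optimal order: ((A₁(A₂(A₃A₄)))A₅) with cost 2044.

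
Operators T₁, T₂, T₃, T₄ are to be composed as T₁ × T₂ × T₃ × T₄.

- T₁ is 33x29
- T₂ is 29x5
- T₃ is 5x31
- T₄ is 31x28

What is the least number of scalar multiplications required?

Adjacent pairs: T₁T₂ = 33·29·5 = 4785; T₂T₃ = 29·5·31 = 4495; T₃T₄ = 5·31·28 = 4340.
Length 3: T₁..T₃: k=1: 0+4495+33·29·31=34162; k=2: 4785+0+33·5·31=9900 → min 9900 | T₂..T₄: k=2: 0+4340+29·5·28=8400; k=3: 4495+0+29·31·28=29667 → min 8400.
Length 4: T₁..T₄: k=1: 0+8400+33·29·28=35196; k=2: 4785+4340+33·5·28=13745; k=3: 9900+0+33·31·28=38544 → min 13745.
Optimal order: ((T₁ × T₂) × (T₃ × T₄)) with cost 13745.

13745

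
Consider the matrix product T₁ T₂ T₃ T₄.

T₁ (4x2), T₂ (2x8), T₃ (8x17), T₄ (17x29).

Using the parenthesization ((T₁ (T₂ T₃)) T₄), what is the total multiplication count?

(T₂ T₃): 2×8 by 8×17 → 2×17, cost 2·8·17 = 272
(T₁ (T₂ T₃)): 4×2 by 2×17 → 4×17, cost 4·2·17 = 136; cumulative 408
((T₁ (T₂ T₃)) T₄): 4×17 by 17×29 → 4×29, cost 4·17·29 = 1972; cumulative 2380
Total: 2380 scalar multiplications.

2380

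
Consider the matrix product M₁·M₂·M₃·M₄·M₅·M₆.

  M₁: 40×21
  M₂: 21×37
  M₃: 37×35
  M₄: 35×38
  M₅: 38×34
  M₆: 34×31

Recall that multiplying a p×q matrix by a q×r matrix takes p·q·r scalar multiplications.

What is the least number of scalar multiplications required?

Adjacent pairs: M₁M₂ = 40·21·37 = 31080; M₂M₃ = 21·37·35 = 27195; M₃M₄ = 37·35·38 = 49210; M₄M₅ = 35·38·34 = 45220; M₅M₆ = 38·34·31 = 40052.
Length 3: M₁..M₃: k=1: 0+27195+40·21·35=56595; k=2: 31080+0+40·37·35=82880 → min 56595 | M₂..M₄: k=2: 0+49210+21·37·38=78736; k=3: 27195+0+21·35·38=55125 → min 55125 | M₃..M₅: k=3: 0+45220+37·35·34=89250; k=4: 49210+0+37·38·34=97014 → min 89250 | M₄..M₆: k=4: 0+40052+35·38·31=81282; k=5: 45220+0+35·34·31=82110 → min 81282.
Length 4: M₁..M₄: k=1: 0+55125+40·21·38=87045; k=2: 31080+49210+40·37·38=136530; k=3: 56595+0+40·35·38=109795 → min 87045 | M₂..M₅: k=2: 0+89250+21·37·34=115668; k=3: 27195+45220+21·35·34=97405; k=4: 55125+0+21·38·34=82257 → min 82257 | M₃..M₆: k=3: 0+81282+37·35·31=121427; k=4: 49210+40052+37·38·31=132848; k=5: 89250+0+37·34·31=128248 → min 121427.
Length 5: M₁..M₅: k=1: 0+82257+40·21·34=110817; k=2: 31080+89250+40·37·34=170650; k=3: 56595+45220+40·35·34=149415; k=4: 87045+0+40·38·34=138725 → min 110817 | M₂..M₆: k=2: 0+121427+21·37·31=145514; k=3: 27195+81282+21·35·31=131262; k=4: 55125+40052+21·38·31=119915; k=5: 82257+0+21·34·31=104391 → min 104391.
Length 6: M₁..M₆: k=1: 0+104391+40·21·31=130431; k=2: 31080+121427+40·37·31=198387; k=3: 56595+81282+40·35·31=181277; k=4: 87045+40052+40·38·31=174217; k=5: 110817+0+40·34·31=152977 → min 130431.
Optimal order: (M₁·((((M₂·M₃)·M₄)·M₅)·M₆)) with cost 130431.

130431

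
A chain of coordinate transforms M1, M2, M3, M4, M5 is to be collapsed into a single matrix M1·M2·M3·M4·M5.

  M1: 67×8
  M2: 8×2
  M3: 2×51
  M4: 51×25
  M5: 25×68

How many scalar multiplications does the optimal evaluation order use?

16134

Adjacent pairs: M1M2 = 67·8·2 = 1072; M2M3 = 8·2·51 = 816; M3M4 = 2·51·25 = 2550; M4M5 = 51·25·68 = 86700.
Length 3: M1..M3: k=1: 0+816+67·8·51=28152; k=2: 1072+0+67·2·51=7906 → min 7906 | M2..M4: k=2: 0+2550+8·2·25=2950; k=3: 816+0+8·51·25=11016 → min 2950 | M3..M5: k=3: 0+86700+2·51·68=93636; k=4: 2550+0+2·25·68=5950 → min 5950.
Length 4: M1..M4: k=1: 0+2950+67·8·25=16350; k=2: 1072+2550+67·2·25=6972; k=3: 7906+0+67·51·25=93331 → min 6972 | M2..M5: k=2: 0+5950+8·2·68=7038; k=3: 816+86700+8·51·68=115260; k=4: 2950+0+8·25·68=16550 → min 7038.
Length 5: M1..M5: k=1: 0+7038+67·8·68=43486; k=2: 1072+5950+67·2·68=16134; k=3: 7906+86700+67·51·68=326962; k=4: 6972+0+67·25·68=120872 → min 16134.
Optimal order: ((M1·M2)·((M3·M4)·M5)) with cost 16134.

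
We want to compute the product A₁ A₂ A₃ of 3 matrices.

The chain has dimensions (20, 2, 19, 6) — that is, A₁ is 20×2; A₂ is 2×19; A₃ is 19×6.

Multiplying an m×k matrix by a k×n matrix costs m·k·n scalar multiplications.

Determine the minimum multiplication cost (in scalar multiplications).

Order (A₁ (A₂ A₃)): (A₂ A₃): 2×19 by 19×6 → 2×6, cost 2·19·6 = 228; (A₁ (A₂ A₃)): 20×2 by 2×6 → 20×6, cost 20·2·6 = 240; cumulative 468. Total 468.
Order ((A₁ A₂) A₃): (A₁ A₂): 20×2 by 2×19 → 20×19, cost 20·2·19 = 760; ((A₁ A₂) A₃): 20×19 by 19×6 → 20×6, cost 20·19·6 = 2280; cumulative 3040. Total 3040.
Minimum: 468.

468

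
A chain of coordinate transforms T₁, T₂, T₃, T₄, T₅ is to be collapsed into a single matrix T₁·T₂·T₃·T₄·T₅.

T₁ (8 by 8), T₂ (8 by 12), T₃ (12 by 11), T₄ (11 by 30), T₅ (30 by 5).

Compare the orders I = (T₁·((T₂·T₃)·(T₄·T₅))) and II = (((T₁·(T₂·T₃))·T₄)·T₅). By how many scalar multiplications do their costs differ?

2134

Order I = (T₁·((T₂·T₃)·(T₄·T₅))): (T₂·T₃): 8×12 by 12×11 → 8×11, cost 8·12·11 = 1056; (T₄·T₅): 11×30 by 30×5 → 11×5, cost 11·30·5 = 1650; ((T₂·T₃)·(T₄·T₅)): 8×11 by 11×5 → 8×5, cost 8·11·5 = 440; cumulative 3146; (T₁·((T₂·T₃)·(T₄·T₅))): 8×8 by 8×5 → 8×5, cost 8·8·5 = 320; cumulative 3466. Total 3466.
Order II = (((T₁·(T₂·T₃))·T₄)·T₅): (T₂·T₃): 8×12 by 12×11 → 8×11, cost 8·12·11 = 1056; (T₁·(T₂·T₃)): 8×8 by 8×11 → 8×11, cost 8·8·11 = 704; cumulative 1760; ((T₁·(T₂·T₃))·T₄): 8×11 by 11×30 → 8×30, cost 8·11·30 = 2640; cumulative 4400; (((T₁·(T₂·T₃))·T₄)·T₅): 8×30 by 30×5 → 8×5, cost 8·30·5 = 1200; cumulative 5600. Total 5600.
Difference: |3466 − 5600| = 2134.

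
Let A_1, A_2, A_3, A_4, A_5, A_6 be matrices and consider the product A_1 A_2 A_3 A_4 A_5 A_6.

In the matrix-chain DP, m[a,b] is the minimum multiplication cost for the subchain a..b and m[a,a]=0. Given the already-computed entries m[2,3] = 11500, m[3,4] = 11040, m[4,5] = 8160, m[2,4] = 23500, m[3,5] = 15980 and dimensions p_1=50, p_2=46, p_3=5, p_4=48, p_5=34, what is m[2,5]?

28160

m[2,5] = min over k∈[2,4] of m[2,k]+m[k+1,5]+p_{1}·p_k·p_{5}.
k=2: 0 + 15980 + 50·46·34 = 94180; k=3: 11500 + 8160 + 50·5·34 = 28160; k=4: 23500 + 0 + 50·48·34 = 105100.
Minimum: 28160 at k=3.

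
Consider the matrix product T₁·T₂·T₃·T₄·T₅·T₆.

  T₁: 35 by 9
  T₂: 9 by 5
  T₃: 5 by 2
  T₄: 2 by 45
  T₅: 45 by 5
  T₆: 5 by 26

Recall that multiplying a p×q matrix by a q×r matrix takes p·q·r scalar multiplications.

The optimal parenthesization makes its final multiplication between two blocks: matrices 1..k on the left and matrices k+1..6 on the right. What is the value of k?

3

Adjacent pairs: T₁T₂ = 35·9·5 = 1575; T₂T₃ = 9·5·2 = 90; T₃T₄ = 5·2·45 = 450; T₄T₅ = 2·45·5 = 450; T₅T₆ = 45·5·26 = 5850.
Length 3: T₁..T₃: k=1: 0+90+35·9·2=720; k=2: 1575+0+35·5·2=1925 → min 720 | T₂..T₄: k=2: 0+450+9·5·45=2475; k=3: 90+0+9·2·45=900 → min 900 | T₃..T₅: k=3: 0+450+5·2·5=500; k=4: 450+0+5·45·5=1575 → min 500 | T₄..T₆: k=4: 0+5850+2·45·26=8190; k=5: 450+0+2·5·26=710 → min 710.
Length 4: T₁..T₄: k=1: 0+900+35·9·45=15075; k=2: 1575+450+35·5·45=9900; k=3: 720+0+35·2·45=3870 → min 3870 | T₂..T₅: k=2: 0+500+9·5·5=725; k=3: 90+450+9·2·5=630; k=4: 900+0+9·45·5=2925 → min 630 | T₃..T₆: k=3: 0+710+5·2·26=970; k=4: 450+5850+5·45·26=12150; k=5: 500+0+5·5·26=1150 → min 970.
Length 5: T₁..T₅: k=1: 0+630+35·9·5=2205; k=2: 1575+500+35·5·5=2950; k=3: 720+450+35·2·5=1520; k=4: 3870+0+35·45·5=11745 → min 1520 | T₂..T₆: k=2: 0+970+9·5·26=2140; k=3: 90+710+9·2·26=1268; k=4: 900+5850+9·45·26=17280; k=5: 630+0+9·5·26=1800 → min 1268.
Top-level splits: k=1: (T₁..T₁)·(T₂..T₆) → 0+1268+35·9·26 = 9458; k=2: (T₁..T₂)·(T₃..T₆) → 1575+970+35·5·26 = 7095; k=3: (T₁..T₃)·(T₄..T₆) → 720+710+35·2·26 = 3250; k=4: (T₁..T₄)·(T₅..T₆) → 3870+5850+35·45·26 = 50670; k=5: (T₁..T₅)·(T₆..T₆) → 1520+0+35·5·26 = 6070.
Best split is after T₃, i.e. k = 3.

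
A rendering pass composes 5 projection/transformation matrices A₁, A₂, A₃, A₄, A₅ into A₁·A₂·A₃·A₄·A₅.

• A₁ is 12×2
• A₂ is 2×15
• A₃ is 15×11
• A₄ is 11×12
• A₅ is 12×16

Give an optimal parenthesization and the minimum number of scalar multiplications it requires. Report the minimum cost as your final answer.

Adjacent pairs: A₁A₂ = 12·2·15 = 360; A₂A₃ = 2·15·11 = 330; A₃A₄ = 15·11·12 = 1980; A₄A₅ = 11·12·16 = 2112.
Length 3: A₁..A₃: k=1: 0+330+12·2·11=594; k=2: 360+0+12·15·11=2340 → min 594 | A₂..A₄: k=2: 0+1980+2·15·12=2340; k=3: 330+0+2·11·12=594 → min 594 | A₃..A₅: k=3: 0+2112+15·11·16=4752; k=4: 1980+0+15·12·16=4860 → min 4752.
Length 4: A₁..A₄: k=1: 0+594+12·2·12=882; k=2: 360+1980+12·15·12=4500; k=3: 594+0+12·11·12=2178 → min 882 | A₂..A₅: k=2: 0+4752+2·15·16=5232; k=3: 330+2112+2·11·16=2794; k=4: 594+0+2·12·16=978 → min 978.
Length 5: A₁..A₅: k=1: 0+978+12·2·16=1362; k=2: 360+4752+12·15·16=7992; k=3: 594+2112+12·11·16=4818; k=4: 882+0+12·12·16=3186 → min 1362.
Optimal parenthesization: (A₁·(((A₂·A₃)·A₄)·A₅)) with cost 1362.

1362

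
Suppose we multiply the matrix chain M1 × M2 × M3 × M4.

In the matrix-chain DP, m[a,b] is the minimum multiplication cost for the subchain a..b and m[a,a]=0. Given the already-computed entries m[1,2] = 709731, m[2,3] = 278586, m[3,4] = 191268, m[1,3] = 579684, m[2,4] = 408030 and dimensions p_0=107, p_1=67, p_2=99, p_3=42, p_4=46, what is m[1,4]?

737804

m[1,4] = min over k∈[1,3] of m[1,k]+m[k+1,4]+p_{0}·p_k·p_{4}.
k=1: 0 + 408030 + 107·67·46 = 737804; k=2: 709731 + 191268 + 107·99·46 = 1388277; k=3: 579684 + 0 + 107·42·46 = 786408.
Minimum: 737804 at k=1.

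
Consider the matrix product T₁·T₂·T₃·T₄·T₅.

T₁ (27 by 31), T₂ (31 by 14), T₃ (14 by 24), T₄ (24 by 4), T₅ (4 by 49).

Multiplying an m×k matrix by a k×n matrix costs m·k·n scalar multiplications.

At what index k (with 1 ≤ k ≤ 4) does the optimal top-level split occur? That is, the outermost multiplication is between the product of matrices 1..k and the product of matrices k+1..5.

Adjacent pairs: T₁T₂ = 27·31·14 = 11718; T₂T₃ = 31·14·24 = 10416; T₃T₄ = 14·24·4 = 1344; T₄T₅ = 24·4·49 = 4704.
Length 3: T₁..T₃: k=1: 0+10416+27·31·24=30504; k=2: 11718+0+27·14·24=20790 → min 20790 | T₂..T₄: k=2: 0+1344+31·14·4=3080; k=3: 10416+0+31·24·4=13392 → min 3080 | T₃..T₅: k=3: 0+4704+14·24·49=21168; k=4: 1344+0+14·4·49=4088 → min 4088.
Length 4: T₁..T₄: k=1: 0+3080+27·31·4=6428; k=2: 11718+1344+27·14·4=14574; k=3: 20790+0+27·24·4=23382 → min 6428 | T₂..T₅: k=2: 0+4088+31·14·49=25354; k=3: 10416+4704+31·24·49=51576; k=4: 3080+0+31·4·49=9156 → min 9156.
Top-level splits: k=1: (T₁..T₁)·(T₂..T₅) → 0+9156+27·31·49 = 50169; k=2: (T₁..T₂)·(T₃..T₅) → 11718+4088+27·14·49 = 34328; k=3: (T₁..T₃)·(T₄..T₅) → 20790+4704+27·24·49 = 57246; k=4: (T₁..T₄)·(T₅..T₅) → 6428+0+27·4·49 = 11720.
Best split is after T₄, i.e. k = 4.

4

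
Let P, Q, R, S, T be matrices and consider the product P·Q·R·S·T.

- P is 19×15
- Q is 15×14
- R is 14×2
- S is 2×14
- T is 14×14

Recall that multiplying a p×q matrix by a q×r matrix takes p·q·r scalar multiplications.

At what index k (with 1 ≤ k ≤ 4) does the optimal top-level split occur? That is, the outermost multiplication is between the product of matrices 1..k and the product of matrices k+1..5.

3

Adjacent pairs: PQ = 19·15·14 = 3990; QR = 15·14·2 = 420; RS = 14·2·14 = 392; ST = 2·14·14 = 392.
Length 3: P..R: k=1: 0+420+19·15·2=990; k=2: 3990+0+19·14·2=4522 → min 990 | Q..S: k=2: 0+392+15·14·14=3332; k=3: 420+0+15·2·14=840 → min 840 | R..T: k=3: 0+392+14·2·14=784; k=4: 392+0+14·14·14=3136 → min 784.
Length 4: P..S: k=1: 0+840+19·15·14=4830; k=2: 3990+392+19·14·14=8106; k=3: 990+0+19·2·14=1522 → min 1522 | Q..T: k=2: 0+784+15·14·14=3724; k=3: 420+392+15·2·14=1232; k=4: 840+0+15·14·14=3780 → min 1232.
Top-level splits: k=1: (P..P)·(Q..T) → 0+1232+19·15·14 = 5222; k=2: (P..Q)·(R..T) → 3990+784+19·14·14 = 8498; k=3: (P..R)·(S..T) → 990+392+19·2·14 = 1914; k=4: (P..S)·(T..T) → 1522+0+19·14·14 = 5246.
Best split is after R, i.e. k = 3.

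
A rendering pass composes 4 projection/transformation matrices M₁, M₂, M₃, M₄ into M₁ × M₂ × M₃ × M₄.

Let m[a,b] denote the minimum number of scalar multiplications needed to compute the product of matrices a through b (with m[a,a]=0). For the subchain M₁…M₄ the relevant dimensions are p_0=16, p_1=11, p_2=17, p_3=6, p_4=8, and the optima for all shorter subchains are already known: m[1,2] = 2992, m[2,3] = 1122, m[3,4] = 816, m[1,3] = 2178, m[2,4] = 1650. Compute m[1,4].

m[1,4] = min over k∈[1,3] of m[1,k]+m[k+1,4]+p_{0}·p_k·p_{4}.
k=1: 0 + 1650 + 16·11·8 = 3058; k=2: 2992 + 816 + 16·17·8 = 5984; k=3: 2178 + 0 + 16·6·8 = 2946.
Minimum: 2946 at k=3.

2946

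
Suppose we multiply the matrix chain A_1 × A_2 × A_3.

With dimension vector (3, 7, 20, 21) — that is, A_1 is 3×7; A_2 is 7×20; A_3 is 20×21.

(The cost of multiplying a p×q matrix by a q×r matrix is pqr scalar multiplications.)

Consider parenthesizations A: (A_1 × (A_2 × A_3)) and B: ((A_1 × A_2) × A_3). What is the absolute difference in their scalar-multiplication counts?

1701

Order A = (A_1 × (A_2 × A_3)): (A_2 × A_3): 7×20 by 20×21 → 7×21, cost 7·20·21 = 2940; (A_1 × (A_2 × A_3)): 3×7 by 7×21 → 3×21, cost 3·7·21 = 441; cumulative 3381. Total 3381.
Order B = ((A_1 × A_2) × A_3): (A_1 × A_2): 3×7 by 7×20 → 3×20, cost 3·7·20 = 420; ((A_1 × A_2) × A_3): 3×20 by 20×21 → 3×21, cost 3·20·21 = 1260; cumulative 1680. Total 1680.
Difference: |3381 − 1680| = 1701.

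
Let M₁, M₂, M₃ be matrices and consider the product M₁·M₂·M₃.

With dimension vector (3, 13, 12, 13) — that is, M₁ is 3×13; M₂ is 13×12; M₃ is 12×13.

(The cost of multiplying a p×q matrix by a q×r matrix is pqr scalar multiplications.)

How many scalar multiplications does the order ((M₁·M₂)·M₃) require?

936

(M₁·M₂): 3×13 by 13×12 → 3×12, cost 3·13·12 = 468
((M₁·M₂)·M₃): 3×12 by 12×13 → 3×13, cost 3·12·13 = 468; cumulative 936
Total: 936 scalar multiplications.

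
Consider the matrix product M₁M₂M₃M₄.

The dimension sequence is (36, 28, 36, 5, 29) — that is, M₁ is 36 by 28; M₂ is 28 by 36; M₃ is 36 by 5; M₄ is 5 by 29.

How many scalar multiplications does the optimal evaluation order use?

15300

Adjacent pairs: M₁M₂ = 36·28·36 = 36288; M₂M₃ = 28·36·5 = 5040; M₃M₄ = 36·5·29 = 5220.
Length 3: M₁..M₃: k=1: 0+5040+36·28·5=10080; k=2: 36288+0+36·36·5=42768 → min 10080 | M₂..M₄: k=2: 0+5220+28·36·29=34452; k=3: 5040+0+28·5·29=9100 → min 9100.
Length 4: M₁..M₄: k=1: 0+9100+36·28·29=38332; k=2: 36288+5220+36·36·29=79092; k=3: 10080+0+36·5·29=15300 → min 15300.
Optimal order: ((M₁(M₂M₃))M₄) with cost 15300.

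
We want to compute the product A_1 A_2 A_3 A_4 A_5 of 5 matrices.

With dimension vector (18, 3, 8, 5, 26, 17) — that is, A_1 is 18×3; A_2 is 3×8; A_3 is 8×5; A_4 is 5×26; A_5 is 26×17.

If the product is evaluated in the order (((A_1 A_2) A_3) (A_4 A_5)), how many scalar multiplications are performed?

(A_1 A_2): 18×3 by 3×8 → 18×8, cost 18·3·8 = 432
((A_1 A_2) A_3): 18×8 by 8×5 → 18×5, cost 18·8·5 = 720; cumulative 1152
(A_4 A_5): 5×26 by 26×17 → 5×17, cost 5·26·17 = 2210
(((A_1 A_2) A_3) (A_4 A_5)): 18×5 by 5×17 → 18×17, cost 18·5·17 = 1530; cumulative 4892
Total: 4892 scalar multiplications.

4892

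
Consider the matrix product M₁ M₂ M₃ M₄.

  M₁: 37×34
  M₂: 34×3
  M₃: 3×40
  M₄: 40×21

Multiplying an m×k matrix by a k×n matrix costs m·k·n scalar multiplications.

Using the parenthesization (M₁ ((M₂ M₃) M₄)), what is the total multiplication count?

59058

(M₂ M₃): 34×3 by 3×40 → 34×40, cost 34·3·40 = 4080
((M₂ M₃) M₄): 34×40 by 40×21 → 34×21, cost 34·40·21 = 28560; cumulative 32640
(M₁ ((M₂ M₃) M₄)): 37×34 by 34×21 → 37×21, cost 37·34·21 = 26418; cumulative 59058
Total: 59058 scalar multiplications.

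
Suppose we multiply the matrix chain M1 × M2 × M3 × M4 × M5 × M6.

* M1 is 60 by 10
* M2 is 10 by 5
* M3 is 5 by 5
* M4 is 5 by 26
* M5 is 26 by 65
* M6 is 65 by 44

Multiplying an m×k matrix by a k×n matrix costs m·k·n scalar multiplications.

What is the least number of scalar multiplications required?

39200

Adjacent pairs: M1M2 = 60·10·5 = 3000; M2M3 = 10·5·5 = 250; M3M4 = 5·5·26 = 650; M4M5 = 5·26·65 = 8450; M5M6 = 26·65·44 = 74360.
Length 3: M1..M3: k=1: 0+250+60·10·5=3250; k=2: 3000+0+60·5·5=4500 → min 3250 | M2..M4: k=2: 0+650+10·5·26=1950; k=3: 250+0+10·5·26=1550 → min 1550 | M3..M5: k=3: 0+8450+5·5·65=10075; k=4: 650+0+5·26·65=9100 → min 9100 | M4..M6: k=4: 0+74360+5·26·44=80080; k=5: 8450+0+5·65·44=22750 → min 22750.
Length 4: M1..M4: k=1: 0+1550+60·10·26=17150; k=2: 3000+650+60·5·26=11450; k=3: 3250+0+60·5·26=11050 → min 11050 | M2..M5: k=2: 0+9100+10·5·65=12350; k=3: 250+8450+10·5·65=11950; k=4: 1550+0+10·26·65=18450 → min 11950 | M3..M6: k=3: 0+22750+5·5·44=23850; k=4: 650+74360+5·26·44=80730; k=5: 9100+0+5·65·44=23400 → min 23400.
Length 5: M1..M5: k=1: 0+11950+60·10·65=50950; k=2: 3000+9100+60·5·65=31600; k=3: 3250+8450+60·5·65=31200; k=4: 11050+0+60·26·65=112450 → min 31200 | M2..M6: k=2: 0+23400+10·5·44=25600; k=3: 250+22750+10·5·44=25200; k=4: 1550+74360+10·26·44=87350; k=5: 11950+0+10·65·44=40550 → min 25200.
Length 6: M1..M6: k=1: 0+25200+60·10·44=51600; k=2: 3000+23400+60·5·44=39600; k=3: 3250+22750+60·5·44=39200; k=4: 11050+74360+60·26·44=154050; k=5: 31200+0+60·65·44=202800 → min 39200.
Optimal order: ((M1 × (M2 × M3)) × ((M4 × M5) × M6)) with cost 39200.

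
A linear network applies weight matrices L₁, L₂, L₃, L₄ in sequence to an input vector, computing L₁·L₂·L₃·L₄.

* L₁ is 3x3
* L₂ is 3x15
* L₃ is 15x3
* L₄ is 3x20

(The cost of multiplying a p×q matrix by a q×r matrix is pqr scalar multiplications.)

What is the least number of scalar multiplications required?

342

Adjacent pairs: L₁L₂ = 3·3·15 = 135; L₂L₃ = 3·15·3 = 135; L₃L₄ = 15·3·20 = 900.
Length 3: L₁..L₃: k=1: 0+135+3·3·3=162; k=2: 135+0+3·15·3=270 → min 162 | L₂..L₄: k=2: 0+900+3·15·20=1800; k=3: 135+0+3·3·20=315 → min 315.
Length 4: L₁..L₄: k=1: 0+315+3·3·20=495; k=2: 135+900+3·15·20=1935; k=3: 162+0+3·3·20=342 → min 342.
Optimal order: ((L₁·(L₂·L₃))·L₄) with cost 342.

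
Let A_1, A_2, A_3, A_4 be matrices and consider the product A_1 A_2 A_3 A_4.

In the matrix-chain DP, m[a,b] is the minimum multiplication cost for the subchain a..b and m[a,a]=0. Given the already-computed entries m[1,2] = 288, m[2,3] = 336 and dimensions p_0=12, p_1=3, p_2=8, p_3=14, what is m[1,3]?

840

m[1,3] = min over k∈[1,2] of m[1,k]+m[k+1,3]+p_{0}·p_k·p_{3}.
k=1: 0 + 336 + 12·3·14 = 840; k=2: 288 + 0 + 12·8·14 = 1632.
Minimum: 840 at k=1.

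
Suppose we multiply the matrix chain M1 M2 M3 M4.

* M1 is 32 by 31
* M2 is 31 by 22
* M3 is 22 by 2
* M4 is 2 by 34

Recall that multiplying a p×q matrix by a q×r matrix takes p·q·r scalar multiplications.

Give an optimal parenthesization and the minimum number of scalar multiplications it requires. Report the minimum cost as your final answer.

Adjacent pairs: M1M2 = 32·31·22 = 21824; M2M3 = 31·22·2 = 1364; M3M4 = 22·2·34 = 1496.
Length 3: M1..M3: k=1: 0+1364+32·31·2=3348; k=2: 21824+0+32·22·2=23232 → min 3348 | M2..M4: k=2: 0+1496+31·22·34=24684; k=3: 1364+0+31·2·34=3472 → min 3472.
Length 4: M1..M4: k=1: 0+3472+32·31·34=37200; k=2: 21824+1496+32·22·34=47256; k=3: 3348+0+32·2·34=5524 → min 5524.
Optimal parenthesization: ((M1 (M2 M3)) M4) with cost 5524.

5524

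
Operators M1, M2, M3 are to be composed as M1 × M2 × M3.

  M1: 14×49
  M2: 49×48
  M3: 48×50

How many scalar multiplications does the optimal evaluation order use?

66528

Order (M1 × (M2 × M3)): (M2 × M3): 49×48 by 48×50 → 49×50, cost 49·48·50 = 117600; (M1 × (M2 × M3)): 14×49 by 49×50 → 14×50, cost 14·49·50 = 34300; cumulative 151900. Total 151900.
Order ((M1 × M2) × M3): (M1 × M2): 14×49 by 49×48 → 14×48, cost 14·49·48 = 32928; ((M1 × M2) × M3): 14×48 by 48×50 → 14×50, cost 14·48·50 = 33600; cumulative 66528. Total 66528.
Minimum: 66528.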